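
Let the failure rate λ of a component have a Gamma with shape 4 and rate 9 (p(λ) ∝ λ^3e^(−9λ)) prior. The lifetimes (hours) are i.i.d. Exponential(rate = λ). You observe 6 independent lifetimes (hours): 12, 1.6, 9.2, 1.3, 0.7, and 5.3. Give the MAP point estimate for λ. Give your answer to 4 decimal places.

λ̂_MAP = 0.2302

The Exponential(rate=λ) likelihood is ∝ λ^n e^(−λΣtᵢ). Here n = 6 and Σtᵢ = 12 + 1.6 + 9.2 + 1.3 + 0.7 + 5.3 = 30.1.
Posterior ∝ λ^3e^(−9λ) · λ^6e^(−30.1λ) = λ^9e^(−39.1λ), i.e. Gamma(10, 39.1).
Mode = (a−1)/b = 9/39.1 ≈ 0.2302.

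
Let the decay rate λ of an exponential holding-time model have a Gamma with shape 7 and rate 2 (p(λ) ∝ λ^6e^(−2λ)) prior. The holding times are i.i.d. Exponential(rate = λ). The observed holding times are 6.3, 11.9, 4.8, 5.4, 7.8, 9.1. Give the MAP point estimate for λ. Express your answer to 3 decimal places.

The Exponential(rate=λ) likelihood is ∝ λ^n e^(−λΣtᵢ). Here n = 6 and Σtᵢ = 6.3 + 11.9 + 4.8 + 5.4 + 7.8 + 9.1 = 45.3.
Posterior ∝ λ^6e^(−2λ) · λ^6e^(−45.3λ) = λ^12e^(−47.3λ), i.e. Gamma(13, 47.3).
Mode = (a−1)/b = 12/47.3 ≈ 0.254.

λ̂_MAP = 0.254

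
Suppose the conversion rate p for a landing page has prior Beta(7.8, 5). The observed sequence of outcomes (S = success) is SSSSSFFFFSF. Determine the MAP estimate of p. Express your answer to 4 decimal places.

Prior: Beta(7.8, 5).
Data: 6 successes in 11 trials (from the sequence). The binomial likelihood contributes p^6(1−p)^5, so the posterior is Beta(7.8+6, 5+5) = Beta(13.8, 10).
For Beta(a, b) with a, b > 1 the mode is (a−1)/(a+b−2) = 12.8/21.8 ≈ 0.5872.

p̂_MAP = 0.5872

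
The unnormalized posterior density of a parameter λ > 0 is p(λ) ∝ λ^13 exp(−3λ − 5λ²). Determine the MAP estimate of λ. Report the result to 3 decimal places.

λ̂_MAP = 1.000

ℓ'(λ) = 13/λ − 3 − 10λ. Setting this to zero and multiplying by λ: 10λ² + 3λ − 13 = 0.
λ = (−3 + √(3² + 4·10·13)) / (2·10) = (−3 + √529) / 20 = (−3 + 23)/20 = 1.
ℓ''(λ) = −13/λ² − 10 < 0, confirming a maximum.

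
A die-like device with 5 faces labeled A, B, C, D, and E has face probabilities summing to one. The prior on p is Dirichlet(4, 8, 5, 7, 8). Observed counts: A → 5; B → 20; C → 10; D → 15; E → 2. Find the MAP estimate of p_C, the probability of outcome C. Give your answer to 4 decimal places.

MAP estimate of p_C = 0.1772

The posterior is Dirichlet(αᵢ + nᵢ) = Dirichlet(9, 28, 15, 22, 10).
For a Dirichlet(a₁,…,a_K) with all aᵢ > 1, the mode has j-th component (aⱼ − 1)/(Σaᵢ − K).
Here Σaᵢ = 84 and K = 5, so p_C = (15 − 1)/(84 − 5) = 14/79 ≈ 0.1772.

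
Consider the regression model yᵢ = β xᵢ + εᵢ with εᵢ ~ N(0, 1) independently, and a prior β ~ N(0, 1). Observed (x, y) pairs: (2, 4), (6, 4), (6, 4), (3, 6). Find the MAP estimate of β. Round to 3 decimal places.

log p(β | y) = −Σ(yᵢ − βxᵢ)²/(2·1) − β²/(2·1) + const.
Setting the derivative to zero: Σxᵢ(yᵢ − βxᵢ)/1 − β/1 = 0, so β = Σxᵢyᵢ / (Σxᵢ² + σ²/τ²).
Σxᵢyᵢ = 2·4 + 6·4 + 6·4 + 3·6 = 74; Σxᵢ² = 85; σ²/τ² = 1.
β̂_MAP = 74 / (85 + 1) = 74/86 ≈ 0.860.

β̂_MAP = 0.860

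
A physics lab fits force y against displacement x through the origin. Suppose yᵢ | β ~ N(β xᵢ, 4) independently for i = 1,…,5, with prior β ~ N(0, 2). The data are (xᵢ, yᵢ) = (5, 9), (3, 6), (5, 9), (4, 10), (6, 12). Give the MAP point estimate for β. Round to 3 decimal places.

β̂_MAP = 1.947

log p(β | y) = −Σ(yᵢ − βxᵢ)²/(2·4) − β²/(2·2) + const.
Setting the derivative to zero: Σxᵢ(yᵢ − βxᵢ)/4 − β/2 = 0, so β = Σxᵢyᵢ / (Σxᵢ² + σ²/τ²).
Σxᵢyᵢ = 5·9 + 3·6 + 5·9 + 4·10 + 6·12 = 220; Σxᵢ² = 111; σ²/τ² = 2.
β̂_MAP = 220 / (111 + 2) = 220/113 ≈ 1.947.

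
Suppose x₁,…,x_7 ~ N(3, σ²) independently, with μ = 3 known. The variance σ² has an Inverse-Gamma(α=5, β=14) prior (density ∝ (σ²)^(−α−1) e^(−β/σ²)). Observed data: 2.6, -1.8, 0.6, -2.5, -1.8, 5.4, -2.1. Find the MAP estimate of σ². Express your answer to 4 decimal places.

Sum of squared deviations about the known mean: SS = (2.6−3)² + (-1.8−3)² + (0.6−3)² + (-2.5−3)² + (-1.8−3)² + (5.4−3)² + (-2.1−3)² = 114.02.
The Normal likelihood contributes (σ²)^(−n/2) exp(−SS/(2σ²)), so the posterior is Inverse-Gamma(α + n/2, β + SS/2) = Inverse-Gamma(8.5, 71.01).
The mode of Inverse-Gamma(a, b) is b/(a+1) = 71.01/9.5 ≈ 7.4747.

σ̂²_MAP = 7.4747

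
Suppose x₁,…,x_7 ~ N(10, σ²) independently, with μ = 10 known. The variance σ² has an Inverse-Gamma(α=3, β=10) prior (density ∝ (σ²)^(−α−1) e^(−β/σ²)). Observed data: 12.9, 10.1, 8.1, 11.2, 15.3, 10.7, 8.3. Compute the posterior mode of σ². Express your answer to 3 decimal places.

Sum of squared deviations about the known mean: SS = (12.9−10)² + (10.1−10)² + (8.1−10)² + (11.2−10)² + (15.3−10)² + (10.7−10)² + (8.3−10)² = 44.94.
The Normal likelihood contributes (σ²)^(−n/2) exp(−SS/(2σ²)), so the posterior is Inverse-Gamma(α + n/2, β + SS/2) = Inverse-Gamma(6.5, 32.47).
The mode of Inverse-Gamma(a, b) is b/(a+1) = 32.47/7.5 ≈ 4.329.

σ̂²_MAP = 4.329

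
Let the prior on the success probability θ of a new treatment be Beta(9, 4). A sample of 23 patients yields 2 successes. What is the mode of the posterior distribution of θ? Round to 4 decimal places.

θ̂_MAP = 0.2941

Prior: Beta(9, 4).
Data: 2 successes in 23 trials. The binomial likelihood contributes θ^2(1−θ)^21, so the posterior is Beta(9+2, 4+21) = Beta(11, 25).
For Beta(a, b) with a, b > 1 the mode is (a−1)/(a+b−2) = 10/34 ≈ 0.2941.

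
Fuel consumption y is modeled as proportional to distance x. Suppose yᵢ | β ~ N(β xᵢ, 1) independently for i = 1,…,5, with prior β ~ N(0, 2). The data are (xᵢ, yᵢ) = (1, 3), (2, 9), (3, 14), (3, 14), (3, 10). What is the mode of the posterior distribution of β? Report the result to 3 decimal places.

β̂_MAP = 4.154

log p(β | y) = −Σ(yᵢ − βxᵢ)²/(2·1) − β²/(2·2) + const.
Setting the derivative to zero: Σxᵢ(yᵢ − βxᵢ)/1 − β/2 = 0, so β = Σxᵢyᵢ / (Σxᵢ² + σ²/τ²).
Σxᵢyᵢ = 1·3 + 2·9 + 3·14 + 3·14 + 3·10 = 135; Σxᵢ² = 32; σ²/τ² = 0.5.
β̂_MAP = 135 / (32 + 0.5) = 135/32.5 ≈ 4.154.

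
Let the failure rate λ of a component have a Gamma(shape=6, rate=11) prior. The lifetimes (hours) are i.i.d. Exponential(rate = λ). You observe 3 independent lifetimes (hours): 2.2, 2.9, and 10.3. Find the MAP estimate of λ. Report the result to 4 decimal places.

The Exponential(rate=λ) likelihood is ∝ λ^n e^(−λΣtᵢ). Here n = 3 and Σtᵢ = 2.2 + 2.9 + 10.3 = 15.4.
Posterior ∝ λ^5e^(−11λ) · λ^3e^(−15.4λ) = λ^8e^(−26.4λ), i.e. Gamma(9, 26.4).
Mode = (a−1)/b = 8/26.4 ≈ 0.3030.

λ̂_MAP = 0.3030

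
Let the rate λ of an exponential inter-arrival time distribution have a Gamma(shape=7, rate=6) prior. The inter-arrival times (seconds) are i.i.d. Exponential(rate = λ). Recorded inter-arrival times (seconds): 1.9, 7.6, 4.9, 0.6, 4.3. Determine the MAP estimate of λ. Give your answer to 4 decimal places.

The Exponential(rate=λ) likelihood is ∝ λ^n e^(−λΣtᵢ). Here n = 5 and Σtᵢ = 1.9 + 7.6 + 4.9 + 0.6 + 4.3 = 19.3.
Posterior ∝ λ^6e^(−6λ) · λ^5e^(−19.3λ) = λ^11e^(−25.3λ), i.e. Gamma(12, 25.3).
Mode = (a−1)/b = 11/25.3 ≈ 0.4348.

λ̂_MAP = 0.4348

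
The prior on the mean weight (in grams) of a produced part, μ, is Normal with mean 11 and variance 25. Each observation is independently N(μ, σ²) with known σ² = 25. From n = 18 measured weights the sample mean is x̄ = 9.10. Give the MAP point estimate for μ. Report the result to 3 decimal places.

n = 18, x̄ = 9.10.
For a Normal prior and Normal likelihood with known variance, the posterior is Normal; its mode equals its mean, the precision-weighted average.
Prior precision 1/σ₀² = 1/25 = 0.04; data precision n/σ² = 18/25 = 0.72.
μ̂ = (0.04·11 + 0.72·9.1) / (0.04 + 0.72) = 6.992/0.76 = 9.200.

μ̂_MAP = 9.200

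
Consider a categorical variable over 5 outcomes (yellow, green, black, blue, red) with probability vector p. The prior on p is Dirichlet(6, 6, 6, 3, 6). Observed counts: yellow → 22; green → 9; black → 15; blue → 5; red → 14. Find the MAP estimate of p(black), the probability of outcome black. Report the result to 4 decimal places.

The posterior is Dirichlet(αᵢ + nᵢ) = Dirichlet(28, 15, 21, 8, 20).
For a Dirichlet(a₁,…,a_K) with all aᵢ > 1, the mode has j-th component (aⱼ − 1)/(Σaᵢ − K).
Here Σaᵢ = 92 and K = 5, so p(black) = (21 − 1)/(92 − 5) = 20/87 ≈ 0.2299.

MAP estimate of p(black) = 0.2299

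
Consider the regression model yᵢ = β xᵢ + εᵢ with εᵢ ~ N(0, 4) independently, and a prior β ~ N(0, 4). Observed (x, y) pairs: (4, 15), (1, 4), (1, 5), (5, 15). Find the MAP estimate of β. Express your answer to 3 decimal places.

log p(β | y) = −Σ(yᵢ − βxᵢ)²/(2·4) − β²/(2·4) + const.
Setting the derivative to zero: Σxᵢ(yᵢ − βxᵢ)/4 − β/4 = 0, so β = Σxᵢyᵢ / (Σxᵢ² + σ²/τ²).
Σxᵢyᵢ = 4·15 + 1·4 + 1·5 + 5·15 = 144; Σxᵢ² = 43; σ²/τ² = 1.
β̂_MAP = 144 / (43 + 1) = 144/44 ≈ 3.273.

β̂_MAP = 3.273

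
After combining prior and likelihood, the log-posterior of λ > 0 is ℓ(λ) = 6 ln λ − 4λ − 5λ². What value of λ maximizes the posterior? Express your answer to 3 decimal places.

ℓ'(λ) = 6/λ − 4 − 10λ. Setting this to zero and multiplying by λ: 10λ² + 4λ − 6 = 0.
λ = (−4 + √(4² + 4·10·6)) / (2·10) = (−4 + √256) / 20 = (−4 + 16)/20 = 3/5.
ℓ''(λ) = −6/λ² − 10 < 0, confirming a maximum.

λ̂_MAP = 0.600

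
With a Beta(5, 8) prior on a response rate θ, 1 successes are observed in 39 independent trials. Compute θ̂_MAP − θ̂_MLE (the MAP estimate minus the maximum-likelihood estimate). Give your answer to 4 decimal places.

MAP − MLE = 0.0744

Posterior is Beta(6, 46); MAP = (6−1)/(52−2) = 5/50 ≈ 0.10000.
MLE ignores the prior: θ̂_MLE = k/n = 1/39 ≈ 0.02564.
Difference = 5/50 − 1/39 = 29/390 ≈ 0.0744.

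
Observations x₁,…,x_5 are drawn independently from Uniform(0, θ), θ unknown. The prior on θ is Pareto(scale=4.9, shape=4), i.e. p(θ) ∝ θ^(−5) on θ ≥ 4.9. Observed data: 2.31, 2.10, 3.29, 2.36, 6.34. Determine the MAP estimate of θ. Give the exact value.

θ̂_MAP = 6.34

The Uniform(0, θ) likelihood is θ^(−n) for θ ≥ max(xᵢ), zero otherwise. Here max(xᵢ) = 6.34.
Posterior ∝ θ^(−5) · θ^(−5) = θ^(−10) on θ ≥ max(4.9, 6.34) = 6.34.
This density is strictly decreasing in θ, so the posterior mode lies at the lower boundary of the support.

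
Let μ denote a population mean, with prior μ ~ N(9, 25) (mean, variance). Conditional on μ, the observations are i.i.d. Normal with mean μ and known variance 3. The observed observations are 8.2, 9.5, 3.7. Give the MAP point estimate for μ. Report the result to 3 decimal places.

n = 3; x̄ = (8.2 + 9.5 + 3.7)/3 = 21.4/3 = 107/15 ≈ 7.1333.
For a Normal prior and Normal likelihood with known variance, the posterior is Normal; its mode equals its mean, the precision-weighted average.
Prior precision 1/σ₀² = 1/25 = 0.04; data precision n/σ² = 3/3 = 1.
μ̂ = (0.04·9 + 1·(107/15)) / (0.04 + 1) = (562/75)/1.04 = 281/39 ≈ 7.205.

μ̂_MAP = 7.205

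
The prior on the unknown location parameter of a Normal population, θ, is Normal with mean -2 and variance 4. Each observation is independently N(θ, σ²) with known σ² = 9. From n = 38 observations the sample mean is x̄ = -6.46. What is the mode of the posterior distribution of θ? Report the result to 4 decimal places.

n = 38, x̄ = -6.46.
For a Normal prior and Normal likelihood with known variance, the posterior is Normal; its mode equals its mean, the precision-weighted average.
Prior precision 1/σ₀² = 1/4 = 0.25; data precision n/σ² = 38/9.
θ̂ = (0.25·(-2) + (38/9)·(-6.46)) / (0.25 + 38/9) = (-12499/450)/(161/36) = -24998/4025 ≈ -6.2107.

θ̂_MAP = -6.2107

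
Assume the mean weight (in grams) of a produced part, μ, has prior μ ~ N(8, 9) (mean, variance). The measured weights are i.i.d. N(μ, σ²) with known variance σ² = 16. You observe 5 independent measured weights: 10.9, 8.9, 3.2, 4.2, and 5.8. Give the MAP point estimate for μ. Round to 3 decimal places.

n = 5; x̄ = (10.9 + 8.9 + 3.2 + 4.2 + 5.8)/5 = 33/5 = 6.6.
For a Normal prior and Normal likelihood with known variance, the posterior is Normal; its mode equals its mean, the precision-weighted average.
Prior precision 1/σ₀² = 1/9; data precision n/σ² = 5/16 = 0.3125.
μ̂ = ((1/9)·8 + 0.3125·6.6) / (1/9 + 0.3125) = (425/144)/(61/144) = 425/61 ≈ 6.967.

μ̂_MAP = 6.967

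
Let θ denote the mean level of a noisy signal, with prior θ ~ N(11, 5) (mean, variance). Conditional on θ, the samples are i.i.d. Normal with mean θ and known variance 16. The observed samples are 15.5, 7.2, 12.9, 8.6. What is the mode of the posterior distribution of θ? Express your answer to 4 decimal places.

n = 4; x̄ = (15.5 + 7.2 + 12.9 + 8.6)/4 = 44.2/4 = 11.05.
For a Normal prior and Normal likelihood with known variance, the posterior is Normal; its mode equals its mean, the precision-weighted average.
Prior precision 1/σ₀² = 1/5 = 0.2; data precision n/σ² = 4/16 = 0.25.
θ̂ = (0.2·11 + 0.25·11.05) / (0.2 + 0.25) = 4.9625/0.45 = 397/36 ≈ 11.0278.

θ̂_MAP = 11.0278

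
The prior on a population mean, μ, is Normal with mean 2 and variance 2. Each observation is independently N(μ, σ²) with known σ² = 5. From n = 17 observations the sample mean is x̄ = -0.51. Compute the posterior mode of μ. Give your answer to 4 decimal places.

μ̂_MAP = -0.1882

n = 17, x̄ = -0.51.
For a Normal prior and Normal likelihood with known variance, the posterior is Normal; its mode equals its mean, the precision-weighted average.
Prior precision 1/σ₀² = 1/2 = 0.5; data precision n/σ² = 17/5 = 3.4.
μ̂ = (0.5·2 + 3.4·(-0.51)) / (0.5 + 3.4) = (-0.734)/3.9 = -367/1950 ≈ -0.1882.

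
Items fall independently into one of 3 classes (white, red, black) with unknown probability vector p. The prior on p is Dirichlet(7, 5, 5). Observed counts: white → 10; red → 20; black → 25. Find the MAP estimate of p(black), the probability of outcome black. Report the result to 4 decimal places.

MAP estimate of p(black) = 0.4203

The posterior is Dirichlet(αᵢ + nᵢ) = Dirichlet(17, 25, 30).
For a Dirichlet(a₁,…,a_K) with all aᵢ > 1, the mode has j-th component (aⱼ − 1)/(Σaᵢ − K).
Here Σaᵢ = 72 and K = 3, so p(black) = (30 − 1)/(72 − 3) = 29/69 ≈ 0.4203.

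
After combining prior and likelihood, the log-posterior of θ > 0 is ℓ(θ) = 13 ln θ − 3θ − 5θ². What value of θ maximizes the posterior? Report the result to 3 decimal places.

ℓ'(θ) = 13/θ − 3 − 10θ. Setting this to zero and multiplying by θ: 10θ² + 3θ − 13 = 0.
θ = (−3 + √(3² + 4·10·13)) / (2·10) = (−3 + √529) / 20 = (−3 + 23)/20 = 1.
ℓ''(θ) = −13/θ² − 10 < 0, confirming a maximum.

θ̂_MAP = 1.000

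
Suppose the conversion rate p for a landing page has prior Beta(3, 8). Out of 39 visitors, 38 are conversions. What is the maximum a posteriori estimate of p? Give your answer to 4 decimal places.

p̂_MAP = 0.8333

Prior: Beta(3, 8).
Data: 38 successes in 39 trials. The binomial likelihood contributes p^38(1−p)^1, so the posterior is Beta(3+38, 8+1) = Beta(41, 9).
For Beta(a, b) with a, b > 1 the mode is (a−1)/(a+b−2) = 40/48 ≈ 0.8333.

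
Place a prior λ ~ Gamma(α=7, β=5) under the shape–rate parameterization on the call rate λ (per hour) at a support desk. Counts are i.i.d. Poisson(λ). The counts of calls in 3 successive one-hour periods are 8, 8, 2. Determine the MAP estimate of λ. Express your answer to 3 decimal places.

Σxᵢ = 8+8+2 = 18, with n = 3.
Posterior ∝ λ^6e^(−5λ) · λ^18e^(−3λ) = λ^24e^(−8λ), i.e. Gamma(shape=25, rate=8).
The mode of a Gamma(a, b) with a ≥ 1 (shape–rate) is (a−1)/b = 24/8 ≈ 3.000.

λ̂_MAP = 3.000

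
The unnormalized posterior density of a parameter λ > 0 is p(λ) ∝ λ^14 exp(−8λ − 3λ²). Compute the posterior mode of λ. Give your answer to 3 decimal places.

ℓ'(λ) = 14/λ − 8 − 6λ. Setting this to zero and multiplying by λ: 6λ² + 8λ − 14 = 0.
λ = (−8 + √(8² + 4·6·14)) / (2·6) = (−8 + √400) / 12 = (−8 + 20)/12 = 1.
ℓ''(λ) = −14/λ² − 6 < 0, confirming a maximum.

λ̂_MAP = 1.000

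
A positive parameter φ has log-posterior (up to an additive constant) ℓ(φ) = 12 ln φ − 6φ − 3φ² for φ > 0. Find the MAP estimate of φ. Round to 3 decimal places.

φ̂_MAP = 1.000

ℓ'(φ) = 12/φ − 6 − 6φ. Setting this to zero and multiplying by φ: 6φ² + 6φ − 12 = 0.
φ = (−6 + √(6² + 4·6·12)) / (2·6) = (−6 + √324) / 12 = (−6 + 18)/12 = 1.
ℓ''(φ) = −12/φ² − 6 < 0, confirming a maximum.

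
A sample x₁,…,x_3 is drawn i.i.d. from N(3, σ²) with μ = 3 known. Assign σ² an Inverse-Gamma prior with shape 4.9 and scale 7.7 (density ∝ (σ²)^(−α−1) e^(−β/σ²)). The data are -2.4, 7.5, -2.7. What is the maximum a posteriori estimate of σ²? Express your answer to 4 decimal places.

Sum of squared deviations about the known mean: SS = (-2.4−3)² + (7.5−3)² + (-2.7−3)² = 81.9.
The Normal likelihood contributes (σ²)^(−n/2) exp(−SS/(2σ²)), so the posterior is Inverse-Gamma(α + n/2, β + SS/2) = Inverse-Gamma(6.4, 48.65).
The mode of Inverse-Gamma(a, b) is b/(a+1) = 48.65/7.4 ≈ 6.5743.

σ̂²_MAP = 6.5743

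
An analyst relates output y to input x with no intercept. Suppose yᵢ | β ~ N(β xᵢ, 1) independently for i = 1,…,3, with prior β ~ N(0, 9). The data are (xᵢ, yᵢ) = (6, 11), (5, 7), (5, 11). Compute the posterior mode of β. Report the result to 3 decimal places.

β̂_MAP = 1.812

log p(β | y) = −Σ(yᵢ − βxᵢ)²/(2·1) − β²/(2·9) + const.
Setting the derivative to zero: Σxᵢ(yᵢ − βxᵢ)/1 − β/9 = 0, so β = Σxᵢyᵢ / (Σxᵢ² + σ²/τ²).
Σxᵢyᵢ = 6·11 + 5·7 + 5·11 = 156; Σxᵢ² = 86; σ²/τ² = 1/9.
β̂_MAP = 156 / (86 + 1/9) = 156/(775/9) = 1404/775 ≈ 1.812.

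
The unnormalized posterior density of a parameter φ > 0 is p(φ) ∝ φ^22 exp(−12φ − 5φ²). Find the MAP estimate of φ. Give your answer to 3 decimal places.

ℓ'(φ) = 22/φ − 12 − 10φ. Setting this to zero and multiplying by φ: 10φ² + 12φ − 22 = 0.
φ = (−12 + √(12² + 4·10·22)) / (2·10) = (−12 + √1024) / 20 = (−12 + 32)/20 = 1.
ℓ''(φ) = −22/φ² − 10 < 0, confirming a maximum.

φ̂_MAP = 1.000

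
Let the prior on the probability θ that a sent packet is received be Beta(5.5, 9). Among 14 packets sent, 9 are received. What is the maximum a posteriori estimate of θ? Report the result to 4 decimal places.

Prior: Beta(5.5, 9).
Data: 9 successes in 14 trials. The binomial likelihood contributes θ^9(1−θ)^5, so the posterior is Beta(5.5+9, 9+5) = Beta(14.5, 14).
For Beta(a, b) with a, b > 1 the mode is (a−1)/(a+b−2) = 13.5/26.5 ≈ 0.5094.

θ̂_MAP = 0.5094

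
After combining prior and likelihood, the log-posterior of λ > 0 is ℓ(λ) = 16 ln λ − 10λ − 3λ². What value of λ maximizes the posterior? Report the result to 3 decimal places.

λ̂_MAP = 1.000

ℓ'(λ) = 16/λ − 10 − 6λ. Setting this to zero and multiplying by λ: 6λ² + 10λ − 16 = 0.
λ = (−10 + √(10² + 4·6·16)) / (2·6) = (−10 + √484) / 12 = (−10 + 22)/12 = 1.
ℓ''(λ) = −16/λ² − 6 < 0, confirming a maximum.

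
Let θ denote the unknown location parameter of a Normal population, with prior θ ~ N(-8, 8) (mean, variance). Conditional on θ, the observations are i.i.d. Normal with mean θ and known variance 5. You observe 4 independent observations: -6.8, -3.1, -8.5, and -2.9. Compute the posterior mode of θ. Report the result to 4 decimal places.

θ̂_MAP = -5.6865

n = 4; x̄ = ((-6.8) + (-3.1) + (-8.5) + (-2.9))/4 = -21.3/4 = -5.325.
For a Normal prior and Normal likelihood with known variance, the posterior is Normal; its mode equals its mean, the precision-weighted average.
Prior precision 1/σ₀² = 1/8 = 0.125; data precision n/σ² = 4/5 = 0.8.
θ̂ = (0.125·(-8) + 0.8·(-5.325)) / (0.125 + 0.8) = (-5.26)/0.925 = -1052/185 ≈ -5.6865.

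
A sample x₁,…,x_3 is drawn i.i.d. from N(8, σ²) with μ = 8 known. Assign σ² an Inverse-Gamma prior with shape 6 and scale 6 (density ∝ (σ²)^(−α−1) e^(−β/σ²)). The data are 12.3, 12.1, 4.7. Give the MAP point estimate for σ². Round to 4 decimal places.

σ̂²_MAP = 3.4229

Sum of squared deviations about the known mean: SS = (12.3−8)² + (12.1−8)² + (4.7−8)² = 46.19.
The Normal likelihood contributes (σ²)^(−n/2) exp(−SS/(2σ²)), so the posterior is Inverse-Gamma(α + n/2, β + SS/2) = Inverse-Gamma(7.5, 29.095).
The mode of Inverse-Gamma(a, b) is b/(a+1) = 29.095/8.5 ≈ 3.4229.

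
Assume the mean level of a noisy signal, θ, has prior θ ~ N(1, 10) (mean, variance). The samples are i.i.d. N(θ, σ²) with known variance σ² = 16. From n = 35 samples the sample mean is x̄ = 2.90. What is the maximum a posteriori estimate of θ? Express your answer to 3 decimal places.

θ̂_MAP = 2.817

n = 35, x̄ = 2.90.
For a Normal prior and Normal likelihood with known variance, the posterior is Normal; its mode equals its mean, the precision-weighted average.
Prior precision 1/σ₀² = 1/10 = 0.1; data precision n/σ² = 35/16 = 2.1875.
θ̂ = (0.1·1 + 2.1875·2.9) / (0.1 + 2.1875) = 6.44375/2.2875 = 1031/366 ≈ 2.817.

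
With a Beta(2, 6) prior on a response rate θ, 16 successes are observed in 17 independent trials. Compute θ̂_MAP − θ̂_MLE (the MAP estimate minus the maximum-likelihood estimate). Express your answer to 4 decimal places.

MAP − MLE = -0.2020

Posterior is Beta(18, 7); MAP = (18−1)/(25−2) = 17/23 ≈ 0.73913.
MLE ignores the prior: θ̂_MLE = k/n = 16/17 ≈ 0.94118.
Difference = 17/23 − 16/17 = -79/391 ≈ -0.2020.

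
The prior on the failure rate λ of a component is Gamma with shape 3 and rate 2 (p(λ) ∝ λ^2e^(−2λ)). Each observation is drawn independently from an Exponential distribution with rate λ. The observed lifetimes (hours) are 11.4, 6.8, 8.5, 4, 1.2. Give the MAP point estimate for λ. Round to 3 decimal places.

λ̂_MAP = 0.206

The Exponential(rate=λ) likelihood is ∝ λ^n e^(−λΣtᵢ). Here n = 5 and Σtᵢ = 11.4 + 6.8 + 8.5 + 4 + 1.2 = 31.9.
Posterior ∝ λ^2e^(−2λ) · λ^5e^(−31.9λ) = λ^7e^(−33.9λ), i.e. Gamma(8, 33.9).
Mode = (a−1)/b = 7/33.9 ≈ 0.206.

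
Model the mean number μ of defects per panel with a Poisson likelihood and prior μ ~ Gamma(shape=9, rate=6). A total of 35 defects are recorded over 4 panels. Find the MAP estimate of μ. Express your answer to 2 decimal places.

Σxᵢ = 35, n = 4.
Posterior ∝ μ^8e^(−6μ) · μ^35e^(−4μ) = μ^43e^(−10μ), i.e. Gamma(shape=44, rate=10).
The mode of a Gamma(a, b) with a ≥ 1 (shape–rate) is (a−1)/b = 43/10 ≈ 4.30.

μ̂_MAP = 4.30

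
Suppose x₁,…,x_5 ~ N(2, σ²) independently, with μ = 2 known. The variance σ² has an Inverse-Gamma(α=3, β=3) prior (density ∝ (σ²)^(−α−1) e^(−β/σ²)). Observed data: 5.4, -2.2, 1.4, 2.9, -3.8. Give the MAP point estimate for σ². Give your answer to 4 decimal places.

σ̂²_MAP = 5.3854

Sum of squared deviations about the known mean: SS = (5.4−2)² + (-2.2−2)² + (1.4−2)² + (2.9−2)² + (-3.8−2)² = 64.01.
The Normal likelihood contributes (σ²)^(−n/2) exp(−SS/(2σ²)), so the posterior is Inverse-Gamma(α + n/2, β + SS/2) = Inverse-Gamma(5.5, 35.005).
The mode of Inverse-Gamma(a, b) is b/(a+1) = 35.005/6.5 ≈ 5.3854.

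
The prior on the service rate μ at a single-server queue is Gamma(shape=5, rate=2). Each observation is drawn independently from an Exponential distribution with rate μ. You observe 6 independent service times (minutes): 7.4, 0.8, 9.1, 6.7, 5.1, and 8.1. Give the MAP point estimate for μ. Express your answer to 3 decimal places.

μ̂_MAP = 0.255

The Exponential(rate=μ) likelihood is ∝ μ^n e^(−μΣtᵢ). Here n = 6 and Σtᵢ = 7.4 + 0.8 + 9.1 + 6.7 + 5.1 + 8.1 = 37.2.
Posterior ∝ μ^4e^(−2μ) · μ^6e^(−37.2μ) = μ^10e^(−39.2μ), i.e. Gamma(11, 39.2).
Mode = (a−1)/b = 10/39.2 ≈ 0.255.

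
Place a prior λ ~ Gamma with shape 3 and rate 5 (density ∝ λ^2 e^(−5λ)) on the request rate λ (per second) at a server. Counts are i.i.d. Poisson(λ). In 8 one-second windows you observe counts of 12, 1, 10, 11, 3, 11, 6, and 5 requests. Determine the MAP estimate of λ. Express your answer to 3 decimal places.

λ̂_MAP = 4.692

Σxᵢ = 12+1+10+11+3+11+6+5 = 59, with n = 8.
Posterior ∝ λ^2e^(−5λ) · λ^59e^(−8λ) = λ^61e^(−13λ), i.e. Gamma(shape=62, rate=13).
The mode of a Gamma(a, b) with a ≥ 1 (shape–rate) is (a−1)/b = 61/13 ≈ 4.692.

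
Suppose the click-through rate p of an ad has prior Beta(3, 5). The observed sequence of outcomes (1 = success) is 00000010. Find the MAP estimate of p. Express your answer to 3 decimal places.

p̂_MAP = 0.214

Prior: Beta(3, 5).
Data: 1 success in 8 trials (from the sequence). The binomial likelihood contributes p(1−p)^7, so the posterior is Beta(3+1, 5+7) = Beta(4, 12).
For Beta(a, b) with a, b > 1 the mode is (a−1)/(a+b−2) = 3/14 ≈ 0.214.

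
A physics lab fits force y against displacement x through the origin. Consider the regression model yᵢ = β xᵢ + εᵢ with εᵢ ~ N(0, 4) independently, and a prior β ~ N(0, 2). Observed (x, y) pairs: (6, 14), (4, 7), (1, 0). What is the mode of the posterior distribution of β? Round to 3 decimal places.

β̂_MAP = 2.036

log p(β | y) = −Σ(yᵢ − βxᵢ)²/(2·4) − β²/(2·2) + const.
Setting the derivative to zero: Σxᵢ(yᵢ − βxᵢ)/4 − β/2 = 0, so β = Σxᵢyᵢ / (Σxᵢ² + σ²/τ²).
Σxᵢyᵢ = 6·14 + 4·7 + 1·0 = 112; Σxᵢ² = 53; σ²/τ² = 2.
β̂_MAP = 112 / (53 + 2) = 112/55 ≈ 2.036.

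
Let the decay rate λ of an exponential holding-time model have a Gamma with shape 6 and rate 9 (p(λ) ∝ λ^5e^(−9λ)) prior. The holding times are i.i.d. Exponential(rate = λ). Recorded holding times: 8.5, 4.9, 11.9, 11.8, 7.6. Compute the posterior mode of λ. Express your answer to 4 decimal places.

The Exponential(rate=λ) likelihood is ∝ λ^n e^(−λΣtᵢ). Here n = 5 and Σtᵢ = 8.5 + 4.9 + 11.9 + 11.8 + 7.6 = 44.7.
Posterior ∝ λ^5e^(−9λ) · λ^5e^(−44.7λ) = λ^10e^(−53.7λ), i.e. Gamma(11, 53.7).
Mode = (a−1)/b = 10/53.7 ≈ 0.1862.

λ̂_MAP = 0.1862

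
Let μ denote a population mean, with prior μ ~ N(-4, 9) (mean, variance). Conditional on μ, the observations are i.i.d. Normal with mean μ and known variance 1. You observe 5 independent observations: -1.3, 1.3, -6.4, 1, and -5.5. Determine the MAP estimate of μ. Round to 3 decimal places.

n = 5; x̄ = ((-1.3) + 1.3 + (-6.4) + 1 + (-5.5))/5 = -10.9/5 = -2.18.
For a Normal prior and Normal likelihood with known variance, the posterior is Normal; its mode equals its mean, the precision-weighted average.
Prior precision 1/σ₀² = 1/9; data precision n/σ² = 5/1 = 5.
μ̂ = ((1/9)·(-4) + 5·(-2.18)) / (1/9 + 5) = (-1021/90)/(46/9) = -1021/460 ≈ -2.220.

μ̂_MAP = -2.220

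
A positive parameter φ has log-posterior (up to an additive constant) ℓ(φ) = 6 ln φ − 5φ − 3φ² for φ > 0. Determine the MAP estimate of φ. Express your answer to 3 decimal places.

φ̂_MAP = 0.667

ℓ'(φ) = 6/φ − 5 − 6φ. Setting this to zero and multiplying by φ: 6φ² + 5φ − 6 = 0.
φ = (−5 + √(5² + 4·6·6)) / (2·6) = (−5 + √169) / 12 = (−5 + 13)/12 = 2/3.
ℓ''(φ) = −6/φ² − 6 < 0, confirming a maximum.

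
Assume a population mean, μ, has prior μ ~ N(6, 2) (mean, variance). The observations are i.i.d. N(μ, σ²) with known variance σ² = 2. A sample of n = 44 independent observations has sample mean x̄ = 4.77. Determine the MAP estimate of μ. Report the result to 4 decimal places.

n = 44, x̄ = 4.77.
For a Normal prior and Normal likelihood with known variance, the posterior is Normal; its mode equals its mean, the precision-weighted average.
Prior precision 1/σ₀² = 1/2 = 0.5; data precision n/σ² = 44/2 = 22.
μ̂ = (0.5·6 + 22·4.77) / (0.5 + 22) = 107.94/22.5 = 1799/375 ≈ 4.7973.

μ̂_MAP = 4.7973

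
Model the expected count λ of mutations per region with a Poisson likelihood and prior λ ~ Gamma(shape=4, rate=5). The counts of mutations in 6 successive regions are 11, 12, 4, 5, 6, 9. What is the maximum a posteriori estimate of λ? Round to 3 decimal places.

λ̂_MAP = 4.545

Σxᵢ = 11+12+4+5+6+9 = 47, with n = 6.
Posterior ∝ λ^3e^(−5λ) · λ^47e^(−6λ) = λ^50e^(−11λ), i.e. Gamma(shape=51, rate=11).
The mode of a Gamma(a, b) with a ≥ 1 (shape–rate) is (a−1)/b = 50/11 ≈ 4.545.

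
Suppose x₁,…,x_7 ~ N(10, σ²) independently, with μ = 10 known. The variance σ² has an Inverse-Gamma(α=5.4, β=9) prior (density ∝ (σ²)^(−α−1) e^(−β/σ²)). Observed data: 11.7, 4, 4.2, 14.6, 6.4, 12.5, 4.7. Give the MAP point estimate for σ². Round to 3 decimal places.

σ̂²_MAP = 8.030

Sum of squared deviations about the known mean: SS = (11.7−10)² + (4−10)² + (4.2−10)² + (14.6−10)² + (6.4−10)² + (12.5−10)² + (4.7−10)² = 140.99.
The Normal likelihood contributes (σ²)^(−n/2) exp(−SS/(2σ²)), so the posterior is Inverse-Gamma(α + n/2, β + SS/2) = Inverse-Gamma(8.9, 79.495).
The mode of Inverse-Gamma(a, b) is b/(a+1) = 79.495/9.9 ≈ 8.030.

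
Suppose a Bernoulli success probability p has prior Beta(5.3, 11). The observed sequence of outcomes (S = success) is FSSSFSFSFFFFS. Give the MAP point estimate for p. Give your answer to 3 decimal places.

p̂_MAP = 0.377

Prior: Beta(5.3, 11).
Data: 6 successes in 13 trials (from the sequence). The binomial likelihood contributes p^6(1−p)^7, so the posterior is Beta(5.3+6, 11+7) = Beta(11.3, 18).
For Beta(a, b) with a, b > 1 the mode is (a−1)/(a+b−2) = 10.3/27.3 ≈ 0.377.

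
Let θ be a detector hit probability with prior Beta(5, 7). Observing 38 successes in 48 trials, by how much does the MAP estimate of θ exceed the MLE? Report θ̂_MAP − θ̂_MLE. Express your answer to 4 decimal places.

Posterior is Beta(43, 17); MAP = (43−1)/(60−2) = 42/58 ≈ 0.72414.
MLE ignores the prior: θ̂_MLE = k/n = 38/48 ≈ 0.79167.
Difference = 42/58 − 38/48 = -47/696 ≈ -0.0675.

MAP − MLE = -0.0675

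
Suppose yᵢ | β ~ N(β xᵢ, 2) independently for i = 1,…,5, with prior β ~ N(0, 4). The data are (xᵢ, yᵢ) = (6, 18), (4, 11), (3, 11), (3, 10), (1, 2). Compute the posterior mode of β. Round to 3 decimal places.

β̂_MAP = 3.035

log p(β | y) = −Σ(yᵢ − βxᵢ)²/(2·2) − β²/(2·4) + const.
Setting the derivative to zero: Σxᵢ(yᵢ − βxᵢ)/2 − β/4 = 0, so β = Σxᵢyᵢ / (Σxᵢ² + σ²/τ²).
Σxᵢyᵢ = 6·18 + 4·11 + 3·11 + 3·10 + 1·2 = 217; Σxᵢ² = 71; σ²/τ² = 0.5.
β̂_MAP = 217 / (71 + 0.5) = 217/71.5 ≈ 3.035.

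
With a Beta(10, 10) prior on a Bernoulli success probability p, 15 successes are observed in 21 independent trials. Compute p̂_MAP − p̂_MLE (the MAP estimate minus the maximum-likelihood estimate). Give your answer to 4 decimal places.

MAP − MLE = -0.0989

Posterior is Beta(25, 16); MAP = (25−1)/(41−2) = 24/39 ≈ 0.61538.
MLE ignores the prior: p̂_MLE = k/n = 15/21 ≈ 0.71429.
Difference = 24/39 − 15/21 = -9/91 ≈ -0.0989.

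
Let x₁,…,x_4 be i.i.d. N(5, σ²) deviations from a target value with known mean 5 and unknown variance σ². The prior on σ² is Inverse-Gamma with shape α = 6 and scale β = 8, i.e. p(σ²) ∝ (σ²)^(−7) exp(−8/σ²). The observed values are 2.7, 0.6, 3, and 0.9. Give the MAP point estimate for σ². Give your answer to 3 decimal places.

Sum of squared deviations about the known mean: SS = (2.7−5)² + (0.6−5)² + (3−5)² + (0.9−5)² = 45.46.
The Normal likelihood contributes (σ²)^(−n/2) exp(−SS/(2σ²)), so the posterior is Inverse-Gamma(α + n/2, β + SS/2) = Inverse-Gamma(8, 30.73).
The mode of Inverse-Gamma(a, b) is b/(a+1) = 30.73/9 ≈ 3.414.

σ̂²_MAP = 3.414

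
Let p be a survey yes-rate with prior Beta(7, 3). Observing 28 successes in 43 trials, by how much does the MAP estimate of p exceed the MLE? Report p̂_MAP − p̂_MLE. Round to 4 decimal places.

Posterior is Beta(35, 18); MAP = (35−1)/(53−2) = 34/51 ≈ 0.66667.
MLE ignores the prior: p̂_MLE = k/n = 28/43 ≈ 0.65116.
Difference = 34/51 − 28/43 = 2/129 ≈ 0.0155.

MAP − MLE = 0.0155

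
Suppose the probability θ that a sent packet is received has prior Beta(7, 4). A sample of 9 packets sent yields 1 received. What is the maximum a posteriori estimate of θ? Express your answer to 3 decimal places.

Prior: Beta(7, 4).
Data: 1 success in 9 trials. The binomial likelihood contributes θ(1−θ)^8, so the posterior is Beta(7+1, 4+8) = Beta(8, 12).
For Beta(a, b) with a, b > 1 the mode is (a−1)/(a+b−2) = 7/18 ≈ 0.389.

θ̂_MAP = 0.389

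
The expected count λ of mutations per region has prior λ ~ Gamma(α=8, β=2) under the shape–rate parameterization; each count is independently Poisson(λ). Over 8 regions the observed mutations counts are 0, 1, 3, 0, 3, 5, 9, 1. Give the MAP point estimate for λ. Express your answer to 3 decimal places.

Σxᵢ = 0+1+3+0+3+5+9+1 = 22, with n = 8.
Posterior ∝ λ^7e^(−2λ) · λ^22e^(−8λ) = λ^29e^(−10λ), i.e. Gamma(shape=30, rate=10).
The mode of a Gamma(a, b) with a ≥ 1 (shape–rate) is (a−1)/b = 29/10 ≈ 2.900.

λ̂_MAP = 2.900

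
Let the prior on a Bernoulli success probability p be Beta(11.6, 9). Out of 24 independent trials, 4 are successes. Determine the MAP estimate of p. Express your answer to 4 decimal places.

p̂_MAP = 0.3427

Prior: Beta(11.6, 9).
Data: 4 successes in 24 trials. The binomial likelihood contributes p^4(1−p)^20, so the posterior is Beta(11.6+4, 9+20) = Beta(15.6, 29).
For Beta(a, b) with a, b > 1 the mode is (a−1)/(a+b−2) = 14.6/42.6 ≈ 0.3427.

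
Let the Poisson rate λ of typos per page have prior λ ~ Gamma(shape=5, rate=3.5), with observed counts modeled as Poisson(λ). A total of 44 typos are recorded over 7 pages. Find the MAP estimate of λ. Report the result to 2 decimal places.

λ̂_MAP = 4.57

Σxᵢ = 44, n = 7.
Posterior ∝ λ^4e^(−3.5λ) · λ^44e^(−7λ) = λ^48e^(−10.5λ), i.e. Gamma(shape=49, rate=10.5).
The mode of a Gamma(a, b) with a ≥ 1 (shape–rate) is (a−1)/b = 48/10.5 ≈ 4.57.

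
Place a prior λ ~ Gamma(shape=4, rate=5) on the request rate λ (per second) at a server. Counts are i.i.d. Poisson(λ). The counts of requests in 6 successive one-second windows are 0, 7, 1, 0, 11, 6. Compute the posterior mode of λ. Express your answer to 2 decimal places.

λ̂_MAP = 2.55

Σxᵢ = 0+7+1+0+11+6 = 25, with n = 6.
Posterior ∝ λ^3e^(−5λ) · λ^25e^(−6λ) = λ^28e^(−11λ), i.e. Gamma(shape=29, rate=11).
The mode of a Gamma(a, b) with a ≥ 1 (shape–rate) is (a−1)/b = 28/11 ≈ 2.55.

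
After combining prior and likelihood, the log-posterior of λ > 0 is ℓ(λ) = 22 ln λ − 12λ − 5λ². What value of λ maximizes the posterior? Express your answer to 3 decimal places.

ℓ'(λ) = 22/λ − 12 − 10λ. Setting this to zero and multiplying by λ: 10λ² + 12λ − 22 = 0.
λ = (−12 + √(12² + 4·10·22)) / (2·10) = (−12 + √1024) / 20 = (−12 + 32)/20 = 1.
ℓ''(λ) = −22/λ² − 10 < 0, confirming a maximum.

λ̂_MAP = 1.000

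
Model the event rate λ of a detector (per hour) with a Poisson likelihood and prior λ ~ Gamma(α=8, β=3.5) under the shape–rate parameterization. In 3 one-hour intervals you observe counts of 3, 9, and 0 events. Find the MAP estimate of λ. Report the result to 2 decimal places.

λ̂_MAP = 2.92

Σxᵢ = 3+9+0 = 12, with n = 3.
Posterior ∝ λ^7e^(−3.5λ) · λ^12e^(−3λ) = λ^19e^(−6.5λ), i.e. Gamma(shape=20, rate=6.5).
The mode of a Gamma(a, b) with a ≥ 1 (shape–rate) is (a−1)/b = 19/6.5 ≈ 2.92.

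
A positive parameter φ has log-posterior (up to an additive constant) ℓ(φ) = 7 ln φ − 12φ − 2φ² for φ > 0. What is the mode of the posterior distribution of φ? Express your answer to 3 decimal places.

ℓ'(φ) = 7/φ − 12 − 4φ. Setting this to zero and multiplying by φ: 4φ² + 12φ − 7 = 0.
φ = (−12 + √(12² + 4·4·7)) / (2·4) = (−12 + √256) / 8 = (−12 + 16)/8 = 1/2.
ℓ''(φ) = −7/φ² − 4 < 0, confirming a maximum.

φ̂_MAP = 0.500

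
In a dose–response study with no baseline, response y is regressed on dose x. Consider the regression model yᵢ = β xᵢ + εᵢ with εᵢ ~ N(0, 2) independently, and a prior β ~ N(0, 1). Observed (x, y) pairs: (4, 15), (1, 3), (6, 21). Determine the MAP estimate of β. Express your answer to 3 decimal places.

β̂_MAP = 3.436

log p(β | y) = −Σ(yᵢ − βxᵢ)²/(2·2) − β²/(2·1) + const.
Setting the derivative to zero: Σxᵢ(yᵢ − βxᵢ)/2 − β/1 = 0, so β = Σxᵢyᵢ / (Σxᵢ² + σ²/τ²).
Σxᵢyᵢ = 4·15 + 1·3 + 6·21 = 189; Σxᵢ² = 53; σ²/τ² = 2.
β̂_MAP = 189 / (53 + 2) = 189/55 ≈ 3.436.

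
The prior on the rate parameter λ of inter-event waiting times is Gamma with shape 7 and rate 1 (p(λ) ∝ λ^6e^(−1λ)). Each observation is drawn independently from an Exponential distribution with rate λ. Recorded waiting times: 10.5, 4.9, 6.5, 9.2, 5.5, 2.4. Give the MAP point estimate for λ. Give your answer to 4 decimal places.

λ̂_MAP = 0.3000

The Exponential(rate=λ) likelihood is ∝ λ^n e^(−λΣtᵢ). Here n = 6 and Σtᵢ = 10.5 + 4.9 + 6.5 + 9.2 + 5.5 + 2.4 = 39.
Posterior ∝ λ^6e^(−1λ) · λ^6e^(−39λ) = λ^12e^(−40λ), i.e. Gamma(13, 40).
Mode = (a−1)/b = 12/40 ≈ 0.3000.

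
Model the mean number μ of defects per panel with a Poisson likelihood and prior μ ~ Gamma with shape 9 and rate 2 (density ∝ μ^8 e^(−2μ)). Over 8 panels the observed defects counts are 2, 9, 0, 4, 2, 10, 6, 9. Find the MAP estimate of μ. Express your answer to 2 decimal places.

Σxᵢ = 2+9+0+4+2+10+6+9 = 42, with n = 8.
Posterior ∝ μ^8e^(−2μ) · μ^42e^(−8μ) = μ^50e^(−10μ), i.e. Gamma(shape=51, rate=10).
The mode of a Gamma(a, b) with a ≥ 1 (shape–rate) is (a−1)/b = 50/10 ≈ 5.00.

μ̂_MAP = 5.00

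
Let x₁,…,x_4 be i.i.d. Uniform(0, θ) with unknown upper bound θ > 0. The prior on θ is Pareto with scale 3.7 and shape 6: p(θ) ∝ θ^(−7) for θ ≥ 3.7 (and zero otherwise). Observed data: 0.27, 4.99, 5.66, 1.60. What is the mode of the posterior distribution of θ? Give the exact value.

The Uniform(0, θ) likelihood is θ^(−n) for θ ≥ max(xᵢ), zero otherwise. Here max(xᵢ) = 5.66.
Posterior ∝ θ^(−7) · θ^(−4) = θ^(−11) on θ ≥ max(3.7, 5.66) = 5.66.
This density is strictly decreasing in θ, so the posterior mode lies at the lower boundary of the support.

θ̂_MAP = 5.66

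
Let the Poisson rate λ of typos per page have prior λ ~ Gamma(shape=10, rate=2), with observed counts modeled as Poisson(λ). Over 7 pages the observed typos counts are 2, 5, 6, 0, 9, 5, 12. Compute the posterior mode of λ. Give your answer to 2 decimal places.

λ̂_MAP = 5.33

Σxᵢ = 2+5+6+0+9+5+12 = 39, with n = 7.
Posterior ∝ λ^9e^(−2λ) · λ^39e^(−7λ) = λ^48e^(−9λ), i.e. Gamma(shape=49, rate=9).
The mode of a Gamma(a, b) with a ≥ 1 (shape–rate) is (a−1)/b = 48/9 ≈ 5.33.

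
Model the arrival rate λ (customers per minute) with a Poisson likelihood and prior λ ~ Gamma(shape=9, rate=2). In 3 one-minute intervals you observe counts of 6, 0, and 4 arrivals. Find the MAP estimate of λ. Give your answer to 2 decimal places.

λ̂_MAP = 3.60

Σxᵢ = 6+0+4 = 10, with n = 3.
Posterior ∝ λ^8e^(−2λ) · λ^10e^(−3λ) = λ^18e^(−5λ), i.e. Gamma(shape=19, rate=5).
The mode of a Gamma(a, b) with a ≥ 1 (shape–rate) is (a−1)/b = 18/5 ≈ 3.60.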